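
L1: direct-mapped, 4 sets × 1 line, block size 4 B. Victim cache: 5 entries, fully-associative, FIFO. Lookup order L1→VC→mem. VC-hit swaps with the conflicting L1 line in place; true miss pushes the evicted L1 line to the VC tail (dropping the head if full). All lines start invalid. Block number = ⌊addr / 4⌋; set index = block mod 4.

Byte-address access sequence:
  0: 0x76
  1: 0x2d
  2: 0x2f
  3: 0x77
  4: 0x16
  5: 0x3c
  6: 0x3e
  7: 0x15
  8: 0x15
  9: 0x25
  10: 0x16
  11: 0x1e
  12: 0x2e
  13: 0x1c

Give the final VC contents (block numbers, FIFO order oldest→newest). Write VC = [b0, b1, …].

#0 0x76→b29/s1 MISS; vc=[]
#1 0x2d→b11/s3 MISS; vc=[]
#2 0x2f→b11/s3 L1-HIT; vc=[]
#3 0x77→b29/s1 L1-HIT; vc=[]
#4 0x16→b5/s1 MISS; vc=[29]
#5 0x3c→b15/s3 MISS; vc=[29,11]
#6 0x3e→b15/s3 L1-HIT; vc=[29,11]
#7 0x15→b5/s1 L1-HIT; vc=[29,11]
#8 0x15→b5/s1 L1-HIT; vc=[29,11]
#9 0x25→b9/s1 MISS; vc=[29,11,5]
#10 0x16→b5/s1 VC-HIT; vc=[29,11,9]
#11 0x1e→b7/s3 MISS; vc=[29,11,9,15]
#12 0x2e→b11/s3 VC-HIT; vc=[29,7,9,15]
#13 0x1c→b7/s3 VC-HIT; vc=[29,11,9,15]

VC = [29, 11, 9, 15]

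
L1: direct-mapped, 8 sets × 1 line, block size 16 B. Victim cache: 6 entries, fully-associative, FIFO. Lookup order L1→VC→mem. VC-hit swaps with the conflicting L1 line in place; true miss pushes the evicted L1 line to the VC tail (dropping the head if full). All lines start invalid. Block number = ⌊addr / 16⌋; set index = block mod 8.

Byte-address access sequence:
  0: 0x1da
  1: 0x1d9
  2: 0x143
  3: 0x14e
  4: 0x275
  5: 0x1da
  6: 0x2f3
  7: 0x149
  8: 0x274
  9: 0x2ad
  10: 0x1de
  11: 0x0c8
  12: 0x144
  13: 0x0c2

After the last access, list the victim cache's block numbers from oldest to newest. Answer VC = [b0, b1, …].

VC = [47, 20]

#0 0x1da→b29/s5 MISS; vc=[]
#1 0x1d9→b29/s5 L1-HIT; vc=[]
#2 0x143→b20/s4 MISS; vc=[]
#3 0x14e→b20/s4 L1-HIT; vc=[]
#4 0x275→b39/s7 MISS; vc=[]
#5 0x1da→b29/s5 L1-HIT; vc=[]
#6 0x2f3→b47/s7 MISS; vc=[39]
#7 0x149→b20/s4 L1-HIT; vc=[39]
#8 0x274→b39/s7 VC-HIT; vc=[47]
#9 0x2ad→b42/s2 MISS; vc=[47]
#10 0x1de→b29/s5 L1-HIT; vc=[47]
#11 0xc8→b12/s4 MISS; vc=[47,20]
#12 0x144→b20/s4 VC-HIT; vc=[47,12]
#13 0xc2→b12/s4 VC-HIT; vc=[47,20]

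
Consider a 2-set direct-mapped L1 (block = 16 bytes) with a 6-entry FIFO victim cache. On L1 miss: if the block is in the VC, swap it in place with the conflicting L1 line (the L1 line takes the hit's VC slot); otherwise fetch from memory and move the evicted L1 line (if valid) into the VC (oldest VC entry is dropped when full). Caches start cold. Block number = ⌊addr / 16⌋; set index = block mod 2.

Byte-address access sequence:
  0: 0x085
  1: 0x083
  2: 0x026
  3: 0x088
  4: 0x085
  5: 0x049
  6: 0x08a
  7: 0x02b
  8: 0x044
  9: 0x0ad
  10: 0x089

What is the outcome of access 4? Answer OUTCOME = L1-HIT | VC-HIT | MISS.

OUTCOME = L1-HIT

  [0] addr=0x85 blk=8 s=0: MISS | VC []
  [1] addr=0x83 blk=8 s=0: L1-HIT | VC []
  [2] addr=0x26 blk=2 s=0: MISS | VC [8]
  [3] addr=0x88 blk=8 s=0: VC-HIT | VC [2]
  [4] addr=0x85 blk=8 s=0: L1-HIT | VC [2]
  [5] addr=0x49 blk=4 s=0: MISS | VC [2, 8]
  [6] addr=0x8a blk=8 s=0: VC-HIT | VC [2, 4]
  [7] addr=0x2b blk=2 s=0: VC-HIT | VC [8, 4]
  [8] addr=0x44 blk=4 s=0: VC-HIT | VC [8, 2]
  [9] addr=0xad blk=10 s=0: MISS | VC [8, 2, 4]
  [10] addr=0x89 blk=8 s=0: VC-HIT | VC [10, 2, 4]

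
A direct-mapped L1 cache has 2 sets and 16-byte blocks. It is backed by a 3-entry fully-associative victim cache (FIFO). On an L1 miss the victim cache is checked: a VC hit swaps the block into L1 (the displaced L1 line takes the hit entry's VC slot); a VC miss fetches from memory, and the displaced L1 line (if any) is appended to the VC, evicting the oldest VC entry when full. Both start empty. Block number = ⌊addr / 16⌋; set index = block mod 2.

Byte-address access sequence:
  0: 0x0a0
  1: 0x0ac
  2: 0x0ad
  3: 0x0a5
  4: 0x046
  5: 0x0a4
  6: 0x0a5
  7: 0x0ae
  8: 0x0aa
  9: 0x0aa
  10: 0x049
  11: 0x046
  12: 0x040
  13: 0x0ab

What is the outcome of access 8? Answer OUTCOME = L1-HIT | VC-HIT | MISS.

OUTCOME = L1-HIT

  [0] addr=0xa0 blk=10 s=0: MISS | VC []
  [1] addr=0xac blk=10 s=0: L1-HIT | VC []
  [2] addr=0xad blk=10 s=0: L1-HIT | VC []
  [3] addr=0xa5 blk=10 s=0: L1-HIT | VC []
  [4] addr=0x46 blk=4 s=0: MISS | VC [10]
  [5] addr=0xa4 blk=10 s=0: VC-HIT | VC [4]
  [6] addr=0xa5 blk=10 s=0: L1-HIT | VC [4]
  [7] addr=0xae blk=10 s=0: L1-HIT | VC [4]
  [8] addr=0xaa blk=10 s=0: L1-HIT | VC [4]
  [9] addr=0xaa blk=10 s=0: L1-HIT | VC [4]
  [10] addr=0x49 blk=4 s=0: VC-HIT | VC [10]
  [11] addr=0x46 blk=4 s=0: L1-HIT | VC [10]
  [12] addr=0x40 blk=4 s=0: L1-HIT | VC [10]
  [13] addr=0xab blk=10 s=0: VC-HIT | VC [4]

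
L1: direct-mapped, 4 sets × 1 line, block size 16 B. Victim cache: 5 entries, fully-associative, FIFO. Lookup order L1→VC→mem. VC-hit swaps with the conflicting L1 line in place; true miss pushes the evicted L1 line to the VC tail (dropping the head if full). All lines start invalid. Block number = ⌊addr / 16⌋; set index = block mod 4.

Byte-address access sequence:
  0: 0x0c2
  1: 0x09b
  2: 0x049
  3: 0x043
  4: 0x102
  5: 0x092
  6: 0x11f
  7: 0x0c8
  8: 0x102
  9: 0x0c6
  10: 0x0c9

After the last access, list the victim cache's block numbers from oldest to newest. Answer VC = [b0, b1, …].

0: 0xc2 (blk 12, set 0) → MISS  vc=[]
1: 0x9b (blk 9, set 1) → MISS  vc=[]
2: 0x49 (blk 4, set 0) → MISS  vc=[12]
3: 0x43 (blk 4, set 0) → L1-HIT  vc=[12]
4: 0x102 (blk 16, set 0) → MISS  vc=[12, 4]
5: 0x92 (blk 9, set 1) → L1-HIT  vc=[12, 4]
6: 0x11f (blk 17, set 1) → MISS  vc=[12, 4, 9]
7: 0xc8 (blk 12, set 0) → VC-HIT  vc=[16, 4, 9]
8: 0x102 (blk 16, set 0) → VC-HIT  vc=[12, 4, 9]
9: 0xc6 (blk 12, set 0) → VC-HIT  vc=[16, 4, 9]
10: 0xc9 (blk 12, set 0) → L1-HIT  vc=[16, 4, 9]

VC = [16, 4, 9]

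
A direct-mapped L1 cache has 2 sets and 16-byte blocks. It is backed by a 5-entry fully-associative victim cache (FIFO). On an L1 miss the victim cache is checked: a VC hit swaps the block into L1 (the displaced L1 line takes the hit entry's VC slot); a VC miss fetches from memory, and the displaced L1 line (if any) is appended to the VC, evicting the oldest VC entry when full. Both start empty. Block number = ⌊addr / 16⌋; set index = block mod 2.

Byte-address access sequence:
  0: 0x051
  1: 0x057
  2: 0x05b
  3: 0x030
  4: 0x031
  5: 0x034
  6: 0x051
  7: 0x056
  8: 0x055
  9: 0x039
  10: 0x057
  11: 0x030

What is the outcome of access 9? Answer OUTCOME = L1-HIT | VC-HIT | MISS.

OUTCOME = VC-HIT

#0 0x51→b5/s1 MISS; vc=[]
#1 0x57→b5/s1 L1-HIT; vc=[]
#2 0x5b→b5/s1 L1-HIT; vc=[]
#3 0x30→b3/s1 MISS; vc=[5]
#4 0x31→b3/s1 L1-HIT; vc=[5]
#5 0x34→b3/s1 L1-HIT; vc=[5]
#6 0x51→b5/s1 VC-HIT; vc=[3]
#7 0x56→b5/s1 L1-HIT; vc=[3]
#8 0x55→b5/s1 L1-HIT; vc=[3]
#9 0x39→b3/s1 VC-HIT; vc=[5]
#10 0x57→b5/s1 VC-HIT; vc=[3]
#11 0x30→b3/s1 VC-HIT; vc=[5]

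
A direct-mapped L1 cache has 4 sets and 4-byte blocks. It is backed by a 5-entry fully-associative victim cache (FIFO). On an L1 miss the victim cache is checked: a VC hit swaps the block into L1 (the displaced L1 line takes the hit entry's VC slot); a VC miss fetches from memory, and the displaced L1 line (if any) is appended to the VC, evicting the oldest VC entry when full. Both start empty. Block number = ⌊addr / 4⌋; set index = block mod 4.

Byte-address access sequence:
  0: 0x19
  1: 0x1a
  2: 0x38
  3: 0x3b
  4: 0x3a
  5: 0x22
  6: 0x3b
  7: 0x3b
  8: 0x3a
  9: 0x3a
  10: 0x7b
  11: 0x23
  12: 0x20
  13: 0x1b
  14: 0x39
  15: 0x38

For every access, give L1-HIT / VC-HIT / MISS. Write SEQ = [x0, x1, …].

0: 0x19 (blk 6, set 2) → MISS  vc=[]
1: 0x1a (blk 6, set 2) → L1-HIT  vc=[]
2: 0x38 (blk 14, set 2) → MISS  vc=[6]
3: 0x3b (blk 14, set 2) → L1-HIT  vc=[6]
4: 0x3a (blk 14, set 2) → L1-HIT  vc=[6]
5: 0x22 (blk 8, set 0) → MISS  vc=[6]
6: 0x3b (blk 14, set 2) → L1-HIT  vc=[6]
7: 0x3b (blk 14, set 2) → L1-HIT  vc=[6]
8: 0x3a (blk 14, set 2) → L1-HIT  vc=[6]
9: 0x3a (blk 14, set 2) → L1-HIT  vc=[6]
10: 0x7b (blk 30, set 2) → MISS  vc=[6, 14]
11: 0x23 (blk 8, set 0) → L1-HIT  vc=[6, 14]
12: 0x20 (blk 8, set 0) → L1-HIT  vc=[6, 14]
13: 0x1b (blk 6, set 2) → VC-HIT  vc=[30, 14]
14: 0x39 (blk 14, set 2) → VC-HIT  vc=[30, 6]
15: 0x38 (blk 14, set 2) → L1-HIT  vc=[30, 6]

SEQ = [MISS, L1-HIT, MISS, L1-HIT, L1-HIT, MISS, L1-HIT, L1-HIT, L1-HIT, L1-HIT, MISS, L1-HIT, L1-HIT, VC-HIT, VC-HIT, L1-HIT]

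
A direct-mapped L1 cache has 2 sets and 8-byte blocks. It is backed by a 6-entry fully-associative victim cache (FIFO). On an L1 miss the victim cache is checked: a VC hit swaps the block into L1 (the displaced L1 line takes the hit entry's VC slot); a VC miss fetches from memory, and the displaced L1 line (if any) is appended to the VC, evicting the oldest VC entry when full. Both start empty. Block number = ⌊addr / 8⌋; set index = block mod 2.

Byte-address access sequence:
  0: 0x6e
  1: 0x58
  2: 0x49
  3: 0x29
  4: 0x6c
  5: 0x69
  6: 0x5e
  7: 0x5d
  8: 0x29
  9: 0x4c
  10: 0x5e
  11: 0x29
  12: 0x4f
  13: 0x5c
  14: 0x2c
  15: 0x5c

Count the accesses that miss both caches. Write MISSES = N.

MISSES = 4

#0 0x6e→b13/s1 MISS; vc=[]
#1 0x58→b11/s1 MISS; vc=[13]
#2 0x49→b9/s1 MISS; vc=[13,11]
#3 0x29→b5/s1 MISS; vc=[13,11,9]
#4 0x6c→b13/s1 VC-HIT; vc=[5,11,9]
#5 0x69→b13/s1 L1-HIT; vc=[5,11,9]
#6 0x5e→b11/s1 VC-HIT; vc=[5,13,9]
#7 0x5d→b11/s1 L1-HIT; vc=[5,13,9]
#8 0x29→b5/s1 VC-HIT; vc=[11,13,9]
#9 0x4c→b9/s1 VC-HIT; vc=[11,13,5]
#10 0x5e→b11/s1 VC-HIT; vc=[9,13,5]
#11 0x29→b5/s1 VC-HIT; vc=[9,13,11]
#12 0x4f→b9/s1 VC-HIT; vc=[5,13,11]
#13 0x5c→b11/s1 VC-HIT; vc=[5,13,9]
#14 0x2c→b5/s1 VC-HIT; vc=[11,13,9]
#15 0x5c→b11/s1 VC-HIT; vc=[5,13,9]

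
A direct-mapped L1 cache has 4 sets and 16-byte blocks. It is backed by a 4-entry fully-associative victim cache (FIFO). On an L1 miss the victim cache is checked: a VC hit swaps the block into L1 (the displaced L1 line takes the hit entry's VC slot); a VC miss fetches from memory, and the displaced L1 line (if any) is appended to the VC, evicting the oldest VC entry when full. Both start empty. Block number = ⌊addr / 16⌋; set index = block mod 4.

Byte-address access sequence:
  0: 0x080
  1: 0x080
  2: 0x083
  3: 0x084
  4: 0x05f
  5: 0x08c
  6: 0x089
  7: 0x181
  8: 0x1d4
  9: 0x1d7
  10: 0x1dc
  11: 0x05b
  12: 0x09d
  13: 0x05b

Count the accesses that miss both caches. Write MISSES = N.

MISSES = 5

#0 0x80→b8/s0 MISS; vc=[]
#1 0x80→b8/s0 L1-HIT; vc=[]
#2 0x83→b8/s0 L1-HIT; vc=[]
#3 0x84→b8/s0 L1-HIT; vc=[]
#4 0x5f→b5/s1 MISS; vc=[]
#5 0x8c→b8/s0 L1-HIT; vc=[]
#6 0x89→b8/s0 L1-HIT; vc=[]
#7 0x181→b24/s0 MISS; vc=[8]
#8 0x1d4→b29/s1 MISS; vc=[8,5]
#9 0x1d7→b29/s1 L1-HIT; vc=[8,5]
#10 0x1dc→b29/s1 L1-HIT; vc=[8,5]
#11 0x5b→b5/s1 VC-HIT; vc=[8,29]
#12 0x9d→b9/s1 MISS; vc=[8,29,5]
#13 0x5b→b5/s1 VC-HIT; vc=[8,29,9]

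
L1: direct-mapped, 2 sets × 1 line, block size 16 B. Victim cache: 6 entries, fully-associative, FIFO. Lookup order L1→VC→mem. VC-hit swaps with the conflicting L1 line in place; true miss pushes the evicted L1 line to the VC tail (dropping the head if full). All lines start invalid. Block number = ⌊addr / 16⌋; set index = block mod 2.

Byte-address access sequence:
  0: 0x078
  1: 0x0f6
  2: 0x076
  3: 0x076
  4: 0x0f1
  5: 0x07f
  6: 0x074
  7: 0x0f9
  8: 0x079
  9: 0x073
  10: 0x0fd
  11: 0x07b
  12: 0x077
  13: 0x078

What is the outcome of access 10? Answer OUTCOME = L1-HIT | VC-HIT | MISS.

OUTCOME = VC-HIT

  [0] addr=0x78 blk=7 s=1: MISS | VC []
  [1] addr=0xf6 blk=15 s=1: MISS | VC [7]
  [2] addr=0x76 blk=7 s=1: VC-HIT | VC [15]
  [3] addr=0x76 blk=7 s=1: L1-HIT | VC [15]
  [4] addr=0xf1 blk=15 s=1: VC-HIT | VC [7]
  [5] addr=0x7f blk=7 s=1: VC-HIT | VC [15]
  [6] addr=0x74 blk=7 s=1: L1-HIT | VC [15]
  [7] addr=0xf9 blk=15 s=1: VC-HIT | VC [7]
  [8] addr=0x79 blk=7 s=1: VC-HIT | VC [15]
  [9] addr=0x73 blk=7 s=1: L1-HIT | VC [15]
  [10] addr=0xfd blk=15 s=1: VC-HIT | VC [7]
  [11] addr=0x7b blk=7 s=1: VC-HIT | VC [15]
  [12] addr=0x77 blk=7 s=1: L1-HIT | VC [15]
  [13] addr=0x78 blk=7 s=1: L1-HIT | VC [15]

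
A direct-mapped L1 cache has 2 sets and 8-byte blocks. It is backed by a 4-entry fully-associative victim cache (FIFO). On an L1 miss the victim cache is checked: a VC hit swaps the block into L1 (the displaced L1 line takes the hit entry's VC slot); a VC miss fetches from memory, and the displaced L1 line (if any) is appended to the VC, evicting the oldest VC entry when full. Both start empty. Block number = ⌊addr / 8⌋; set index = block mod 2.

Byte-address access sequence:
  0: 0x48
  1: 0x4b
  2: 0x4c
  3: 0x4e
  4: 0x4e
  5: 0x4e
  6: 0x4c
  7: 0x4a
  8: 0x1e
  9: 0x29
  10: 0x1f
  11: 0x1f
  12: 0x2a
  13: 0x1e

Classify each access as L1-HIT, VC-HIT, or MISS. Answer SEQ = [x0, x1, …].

0: 0x48 (blk 9, set 1) → MISS  vc=[]
1: 0x4b (blk 9, set 1) → L1-HIT  vc=[]
2: 0x4c (blk 9, set 1) → L1-HIT  vc=[]
3: 0x4e (blk 9, set 1) → L1-HIT  vc=[]
4: 0x4e (blk 9, set 1) → L1-HIT  vc=[]
5: 0x4e (blk 9, set 1) → L1-HIT  vc=[]
6: 0x4c (blk 9, set 1) → L1-HIT  vc=[]
7: 0x4a (blk 9, set 1) → L1-HIT  vc=[]
8: 0x1e (blk 3, set 1) → MISS  vc=[9]
9: 0x29 (blk 5, set 1) → MISS  vc=[9, 3]
10: 0x1f (blk 3, set 1) → VC-HIT  vc=[9, 5]
11: 0x1f (blk 3, set 1) → L1-HIT  vc=[9, 5]
12: 0x2a (blk 5, set 1) → VC-HIT  vc=[9, 3]
13: 0x1e (blk 3, set 1) → VC-HIT  vc=[9, 5]

SEQ = [MISS, L1-HIT, L1-HIT, L1-HIT, L1-HIT, L1-HIT, L1-HIT, L1-HIT, MISS, MISS, VC-HIT, L1-HIT, VC-HIT, VC-HIT]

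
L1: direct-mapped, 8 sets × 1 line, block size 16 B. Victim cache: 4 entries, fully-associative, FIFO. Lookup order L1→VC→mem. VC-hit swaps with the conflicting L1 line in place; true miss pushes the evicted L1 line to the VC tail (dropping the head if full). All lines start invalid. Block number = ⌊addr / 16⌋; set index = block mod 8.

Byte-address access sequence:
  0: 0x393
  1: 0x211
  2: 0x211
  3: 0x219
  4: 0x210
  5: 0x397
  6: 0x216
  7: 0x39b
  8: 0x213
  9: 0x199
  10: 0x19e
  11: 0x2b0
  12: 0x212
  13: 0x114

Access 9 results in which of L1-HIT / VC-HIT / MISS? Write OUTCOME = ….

OUTCOME = MISS

  [0] addr=0x393 blk=57 s=1: MISS | VC []
  [1] addr=0x211 blk=33 s=1: MISS | VC [57]
  [2] addr=0x211 blk=33 s=1: L1-HIT | VC [57]
  [3] addr=0x219 blk=33 s=1: L1-HIT | VC [57]
  [4] addr=0x210 blk=33 s=1: L1-HIT | VC [57]
  [5] addr=0x397 blk=57 s=1: VC-HIT | VC [33]
  [6] addr=0x216 blk=33 s=1: VC-HIT | VC [57]
  [7] addr=0x39b blk=57 s=1: VC-HIT | VC [33]
  [8] addr=0x213 blk=33 s=1: VC-HIT | VC [57]
  [9] addr=0x199 blk=25 s=1: MISS | VC [57, 33]
  [10] addr=0x19e blk=25 s=1: L1-HIT | VC [57, 33]
  [11] addr=0x2b0 blk=43 s=3: MISS | VC [57, 33]
  [12] addr=0x212 blk=33 s=1: VC-HIT | VC [57, 25]
  [13] addr=0x114 blk=17 s=1: MISS | VC [57, 25, 33]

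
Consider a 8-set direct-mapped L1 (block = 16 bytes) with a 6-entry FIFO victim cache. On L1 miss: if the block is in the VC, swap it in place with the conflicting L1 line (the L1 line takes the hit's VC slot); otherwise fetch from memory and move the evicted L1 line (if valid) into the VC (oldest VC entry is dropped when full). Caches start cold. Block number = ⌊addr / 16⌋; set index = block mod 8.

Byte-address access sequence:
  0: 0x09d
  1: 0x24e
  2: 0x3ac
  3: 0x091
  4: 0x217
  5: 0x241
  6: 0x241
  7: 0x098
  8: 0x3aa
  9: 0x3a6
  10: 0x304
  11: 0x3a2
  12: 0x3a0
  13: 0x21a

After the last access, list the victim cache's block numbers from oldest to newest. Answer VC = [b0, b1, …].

#0 0x9d→b9/s1 MISS; vc=[]
#1 0x24e→b36/s4 MISS; vc=[]
#2 0x3ac→b58/s2 MISS; vc=[]
#3 0x91→b9/s1 L1-HIT; vc=[]
#4 0x217→b33/s1 MISS; vc=[9]
#5 0x241→b36/s4 L1-HIT; vc=[9]
#6 0x241→b36/s4 L1-HIT; vc=[9]
#7 0x98→b9/s1 VC-HIT; vc=[33]
#8 0x3aa→b58/s2 L1-HIT; vc=[33]
#9 0x3a6→b58/s2 L1-HIT; vc=[33]
#10 0x304→b48/s0 MISS; vc=[33]
#11 0x3a2→b58/s2 L1-HIT; vc=[33]
#12 0x3a0→b58/s2 L1-HIT; vc=[33]
#13 0x21a→b33/s1 VC-HIT; vc=[9]

VC = [9]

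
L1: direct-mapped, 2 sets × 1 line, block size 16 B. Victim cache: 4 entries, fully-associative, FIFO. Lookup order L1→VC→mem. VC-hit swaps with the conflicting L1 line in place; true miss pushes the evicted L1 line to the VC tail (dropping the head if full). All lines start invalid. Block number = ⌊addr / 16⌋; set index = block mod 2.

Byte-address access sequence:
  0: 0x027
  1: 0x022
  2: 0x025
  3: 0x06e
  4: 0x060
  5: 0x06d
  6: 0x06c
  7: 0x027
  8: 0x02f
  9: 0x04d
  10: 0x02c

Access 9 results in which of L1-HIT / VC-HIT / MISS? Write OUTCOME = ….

OUTCOME = MISS

#0 0x27→b2/s0 MISS; vc=[]
#1 0x22→b2/s0 L1-HIT; vc=[]
#2 0x25→b2/s0 L1-HIT; vc=[]
#3 0x6e→b6/s0 MISS; vc=[2]
#4 0x60→b6/s0 L1-HIT; vc=[2]
#5 0x6d→b6/s0 L1-HIT; vc=[2]
#6 0x6c→b6/s0 L1-HIT; vc=[2]
#7 0x27→b2/s0 VC-HIT; vc=[6]
#8 0x2f→b2/s0 L1-HIT; vc=[6]
#9 0x4d→b4/s0 MISS; vc=[6,2]
#10 0x2c→b2/s0 VC-HIT; vc=[6,4]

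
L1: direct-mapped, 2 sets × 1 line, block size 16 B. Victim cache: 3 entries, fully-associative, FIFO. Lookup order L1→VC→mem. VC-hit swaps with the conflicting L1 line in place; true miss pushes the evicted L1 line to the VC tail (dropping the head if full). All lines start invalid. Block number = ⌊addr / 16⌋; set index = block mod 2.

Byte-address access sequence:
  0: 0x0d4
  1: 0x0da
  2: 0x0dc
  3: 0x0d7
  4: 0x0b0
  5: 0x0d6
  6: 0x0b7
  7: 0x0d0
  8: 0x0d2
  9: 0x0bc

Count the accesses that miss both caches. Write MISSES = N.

  [0] addr=0xd4 blk=13 s=1: MISS | VC []
  [1] addr=0xda blk=13 s=1: L1-HIT | VC []
  [2] addr=0xdc blk=13 s=1: L1-HIT | VC []
  [3] addr=0xd7 blk=13 s=1: L1-HIT | VC []
  [4] addr=0xb0 blk=11 s=1: MISS | VC [13]
  [5] addr=0xd6 blk=13 s=1: VC-HIT | VC [11]
  [6] addr=0xb7 blk=11 s=1: VC-HIT | VC [13]
  [7] addr=0xd0 blk=13 s=1: VC-HIT | VC [11]
  [8] addr=0xd2 blk=13 s=1: L1-HIT | VC [11]
  [9] addr=0xbc blk=11 s=1: VC-HIT | VC [13]

MISSES = 2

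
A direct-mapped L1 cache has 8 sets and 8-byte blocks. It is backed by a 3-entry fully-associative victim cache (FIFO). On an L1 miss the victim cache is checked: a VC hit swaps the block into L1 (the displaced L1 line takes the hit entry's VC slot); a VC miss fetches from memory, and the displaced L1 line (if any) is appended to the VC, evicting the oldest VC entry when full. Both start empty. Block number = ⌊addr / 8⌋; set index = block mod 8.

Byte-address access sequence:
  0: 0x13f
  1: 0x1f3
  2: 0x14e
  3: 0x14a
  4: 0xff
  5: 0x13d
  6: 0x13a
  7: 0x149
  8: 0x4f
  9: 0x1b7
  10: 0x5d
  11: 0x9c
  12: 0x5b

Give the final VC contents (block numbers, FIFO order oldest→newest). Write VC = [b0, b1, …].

0: 0x13f (blk 39, set 7) → MISS  vc=[]
1: 0x1f3 (blk 62, set 6) → MISS  vc=[]
2: 0x14e (blk 41, set 1) → MISS  vc=[]
3: 0x14a (blk 41, set 1) → L1-HIT  vc=[]
4: 0xff (blk 31, set 7) → MISS  vc=[39]
5: 0x13d (blk 39, set 7) → VC-HIT  vc=[31]
6: 0x13a (blk 39, set 7) → L1-HIT  vc=[31]
7: 0x149 (blk 41, set 1) → L1-HIT  vc=[31]
8: 0x4f (blk 9, set 1) → MISS  vc=[31, 41]
9: 0x1b7 (blk 54, set 6) → MISS  vc=[31, 41, 62]
10: 0x5d (blk 11, set 3) → MISS  vc=[31, 41, 62]
11: 0x9c (blk 19, set 3) → MISS  vc=[41, 62, 11]
12: 0x5b (blk 11, set 3) → VC-HIT  vc=[41, 62, 19]

VC = [41, 62, 19]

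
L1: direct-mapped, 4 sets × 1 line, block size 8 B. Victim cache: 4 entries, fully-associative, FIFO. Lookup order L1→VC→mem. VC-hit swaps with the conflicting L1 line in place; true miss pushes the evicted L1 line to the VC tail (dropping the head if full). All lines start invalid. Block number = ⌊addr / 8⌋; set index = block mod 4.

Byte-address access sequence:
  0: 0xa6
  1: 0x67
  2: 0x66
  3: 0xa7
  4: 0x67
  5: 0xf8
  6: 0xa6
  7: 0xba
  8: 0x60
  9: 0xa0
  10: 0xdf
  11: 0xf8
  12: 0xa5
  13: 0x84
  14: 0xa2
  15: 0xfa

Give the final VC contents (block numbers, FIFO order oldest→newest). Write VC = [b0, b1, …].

VC = [12, 27, 23, 16]

  [0] addr=0xa6 blk=20 s=0: MISS | VC []
  [1] addr=0x67 blk=12 s=0: MISS | VC [20]
  [2] addr=0x66 blk=12 s=0: L1-HIT | VC [20]
  [3] addr=0xa7 blk=20 s=0: VC-HIT | VC [12]
  [4] addr=0x67 blk=12 s=0: VC-HIT | VC [20]
  [5] addr=0xf8 blk=31 s=3: MISS | VC [20]
  [6] addr=0xa6 blk=20 s=0: VC-HIT | VC [12]
  [7] addr=0xba blk=23 s=3: MISS | VC [12, 31]
  [8] addr=0x60 blk=12 s=0: VC-HIT | VC [20, 31]
  [9] addr=0xa0 blk=20 s=0: VC-HIT | VC [12, 31]
  [10] addr=0xdf blk=27 s=3: MISS | VC [12, 31, 23]
  [11] addr=0xf8 blk=31 s=3: VC-HIT | VC [12, 27, 23]
  [12] addr=0xa5 blk=20 s=0: L1-HIT | VC [12, 27, 23]
  [13] addr=0x84 blk=16 s=0: MISS | VC [12, 27, 23, 20]
  [14] addr=0xa2 blk=20 s=0: VC-HIT | VC [12, 27, 23, 16]
  [15] addr=0xfa blk=31 s=3: L1-HIT | VC [12, 27, 23, 16]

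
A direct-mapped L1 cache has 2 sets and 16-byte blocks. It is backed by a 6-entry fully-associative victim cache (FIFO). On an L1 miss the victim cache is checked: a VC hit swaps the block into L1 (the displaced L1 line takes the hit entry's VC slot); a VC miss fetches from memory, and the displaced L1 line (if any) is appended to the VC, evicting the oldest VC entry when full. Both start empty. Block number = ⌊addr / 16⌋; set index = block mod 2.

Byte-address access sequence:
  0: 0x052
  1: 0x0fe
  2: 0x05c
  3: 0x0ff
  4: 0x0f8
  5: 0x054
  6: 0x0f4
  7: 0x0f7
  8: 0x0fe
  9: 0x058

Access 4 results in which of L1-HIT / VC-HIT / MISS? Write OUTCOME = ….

  [0] addr=0x52 blk=5 s=1: MISS | VC []
  [1] addr=0xfe blk=15 s=1: MISS | VC [5]
  [2] addr=0x5c blk=5 s=1: VC-HIT | VC [15]
  [3] addr=0xff blk=15 s=1: VC-HIT | VC [5]
  [4] addr=0xf8 blk=15 s=1: L1-HIT | VC [5]
  [5] addr=0x54 blk=5 s=1: VC-HIT | VC [15]
  [6] addr=0xf4 blk=15 s=1: VC-HIT | VC [5]
  [7] addr=0xf7 blk=15 s=1: L1-HIT | VC [5]
  [8] addr=0xfe blk=15 s=1: L1-HIT | VC [5]
  [9] addr=0x58 blk=5 s=1: VC-HIT | VC [15]

OUTCOME = L1-HIT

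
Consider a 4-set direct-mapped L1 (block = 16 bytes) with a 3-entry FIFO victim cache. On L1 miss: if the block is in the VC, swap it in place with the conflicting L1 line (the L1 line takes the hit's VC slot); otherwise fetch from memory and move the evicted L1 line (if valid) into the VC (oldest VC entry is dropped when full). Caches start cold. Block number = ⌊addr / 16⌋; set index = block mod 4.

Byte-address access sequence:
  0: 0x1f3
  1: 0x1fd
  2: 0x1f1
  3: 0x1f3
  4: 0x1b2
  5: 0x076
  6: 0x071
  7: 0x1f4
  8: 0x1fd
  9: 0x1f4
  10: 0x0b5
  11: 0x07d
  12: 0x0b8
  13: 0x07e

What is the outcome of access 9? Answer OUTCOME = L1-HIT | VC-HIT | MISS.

  [0] addr=0x1f3 blk=31 s=3: MISS | VC []
  [1] addr=0x1fd blk=31 s=3: L1-HIT | VC []
  [2] addr=0x1f1 blk=31 s=3: L1-HIT | VC []
  [3] addr=0x1f3 blk=31 s=3: L1-HIT | VC []
  [4] addr=0x1b2 blk=27 s=3: MISS | VC [31]
  [5] addr=0x76 blk=7 s=3: MISS | VC [31, 27]
  [6] addr=0x71 blk=7 s=3: L1-HIT | VC [31, 27]
  [7] addr=0x1f4 blk=31 s=3: VC-HIT | VC [7, 27]
  [8] addr=0x1fd blk=31 s=3: L1-HIT | VC [7, 27]
  [9] addr=0x1f4 blk=31 s=3: L1-HIT | VC [7, 27]
  [10] addr=0xb5 blk=11 s=3: MISS | VC [7, 27, 31]
  [11] addr=0x7d blk=7 s=3: VC-HIT | VC [11, 27, 31]
  [12] addr=0xb8 blk=11 s=3: VC-HIT | VC [7, 27, 31]
  [13] addr=0x7e blk=7 s=3: VC-HIT | VC [11, 27, 31]

OUTCOME = L1-HIT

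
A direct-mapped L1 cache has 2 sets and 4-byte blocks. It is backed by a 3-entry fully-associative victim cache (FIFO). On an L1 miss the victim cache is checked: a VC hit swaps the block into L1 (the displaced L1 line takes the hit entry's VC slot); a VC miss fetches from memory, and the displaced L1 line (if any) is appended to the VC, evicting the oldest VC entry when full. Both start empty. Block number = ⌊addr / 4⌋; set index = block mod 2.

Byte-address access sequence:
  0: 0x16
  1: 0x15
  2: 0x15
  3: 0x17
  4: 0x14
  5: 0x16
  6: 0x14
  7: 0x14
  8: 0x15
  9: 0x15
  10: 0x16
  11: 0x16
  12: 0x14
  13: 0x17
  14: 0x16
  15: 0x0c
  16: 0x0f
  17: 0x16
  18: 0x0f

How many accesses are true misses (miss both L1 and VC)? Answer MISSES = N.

0: 0x16 (blk 5, set 1) → MISS  vc=[]
1: 0x15 (blk 5, set 1) → L1-HIT  vc=[]
2: 0x15 (blk 5, set 1) → L1-HIT  vc=[]
3: 0x17 (blk 5, set 1) → L1-HIT  vc=[]
4: 0x14 (blk 5, set 1) → L1-HIT  vc=[]
5: 0x16 (blk 5, set 1) → L1-HIT  vc=[]
6: 0x14 (blk 5, set 1) → L1-HIT  vc=[]
7: 0x14 (blk 5, set 1) → L1-HIT  vc=[]
8: 0x15 (blk 5, set 1) → L1-HIT  vc=[]
9: 0x15 (blk 5, set 1) → L1-HIT  vc=[]
10: 0x16 (blk 5, set 1) → L1-HIT  vc=[]
11: 0x16 (blk 5, set 1) → L1-HIT  vc=[]
12: 0x14 (blk 5, set 1) → L1-HIT  vc=[]
13: 0x17 (blk 5, set 1) → L1-HIT  vc=[]
14: 0x16 (blk 5, set 1) → L1-HIT  vc=[]
15: 0xc (blk 3, set 1) → MISS  vc=[5]
16: 0xf (blk 3, set 1) → L1-HIT  vc=[5]
17: 0x16 (blk 5, set 1) → VC-HIT  vc=[3]
18: 0xf (blk 3, set 1) → VC-HIT  vc=[5]

MISSES = 2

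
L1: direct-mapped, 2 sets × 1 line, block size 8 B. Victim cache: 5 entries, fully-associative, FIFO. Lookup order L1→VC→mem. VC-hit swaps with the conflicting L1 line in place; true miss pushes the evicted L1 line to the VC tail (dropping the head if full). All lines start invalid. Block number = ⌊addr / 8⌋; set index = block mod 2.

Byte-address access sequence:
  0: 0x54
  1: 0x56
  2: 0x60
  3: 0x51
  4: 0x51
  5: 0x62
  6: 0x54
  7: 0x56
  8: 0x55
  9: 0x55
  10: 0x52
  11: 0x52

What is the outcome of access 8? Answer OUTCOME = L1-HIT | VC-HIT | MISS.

0: 0x54 (blk 10, set 0) → MISS  vc=[]
1: 0x56 (blk 10, set 0) → L1-HIT  vc=[]
2: 0x60 (blk 12, set 0) → MISS  vc=[10]
3: 0x51 (blk 10, set 0) → VC-HIT  vc=[12]
4: 0x51 (blk 10, set 0) → L1-HIT  vc=[12]
5: 0x62 (blk 12, set 0) → VC-HIT  vc=[10]
6: 0x54 (blk 10, set 0) → VC-HIT  vc=[12]
7: 0x56 (blk 10, set 0) → L1-HIT  vc=[12]
8: 0x55 (blk 10, set 0) → L1-HIT  vc=[12]
9: 0x55 (blk 10, set 0) → L1-HIT  vc=[12]
10: 0x52 (blk 10, set 0) → L1-HIT  vc=[12]
11: 0x52 (blk 10, set 0) → L1-HIT  vc=[12]

OUTCOME = L1-HIT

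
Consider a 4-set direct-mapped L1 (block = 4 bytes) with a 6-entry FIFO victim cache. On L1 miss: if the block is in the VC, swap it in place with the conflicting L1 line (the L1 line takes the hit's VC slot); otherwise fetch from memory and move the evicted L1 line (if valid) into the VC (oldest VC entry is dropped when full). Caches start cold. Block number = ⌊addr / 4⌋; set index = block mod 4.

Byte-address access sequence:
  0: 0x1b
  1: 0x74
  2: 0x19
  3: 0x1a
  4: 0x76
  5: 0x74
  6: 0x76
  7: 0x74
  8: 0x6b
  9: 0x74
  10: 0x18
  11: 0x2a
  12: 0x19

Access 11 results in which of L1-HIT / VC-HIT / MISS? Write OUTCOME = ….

OUTCOME = MISS

#0 0x1b→b6/s2 MISS; vc=[]
#1 0x74→b29/s1 MISS; vc=[]
#2 0x19→b6/s2 L1-HIT; vc=[]
#3 0x1a→b6/s2 L1-HIT; vc=[]
#4 0x76→b29/s1 L1-HIT; vc=[]
#5 0x74→b29/s1 L1-HIT; vc=[]
#6 0x76→b29/s1 L1-HIT; vc=[]
#7 0x74→b29/s1 L1-HIT; vc=[]
#8 0x6b→b26/s2 MISS; vc=[6]
#9 0x74→b29/s1 L1-HIT; vc=[6]
#10 0x18→b6/s2 VC-HIT; vc=[26]
#11 0x2a→b10/s2 MISS; vc=[26,6]
#12 0x19→b6/s2 VC-HIT; vc=[26,10]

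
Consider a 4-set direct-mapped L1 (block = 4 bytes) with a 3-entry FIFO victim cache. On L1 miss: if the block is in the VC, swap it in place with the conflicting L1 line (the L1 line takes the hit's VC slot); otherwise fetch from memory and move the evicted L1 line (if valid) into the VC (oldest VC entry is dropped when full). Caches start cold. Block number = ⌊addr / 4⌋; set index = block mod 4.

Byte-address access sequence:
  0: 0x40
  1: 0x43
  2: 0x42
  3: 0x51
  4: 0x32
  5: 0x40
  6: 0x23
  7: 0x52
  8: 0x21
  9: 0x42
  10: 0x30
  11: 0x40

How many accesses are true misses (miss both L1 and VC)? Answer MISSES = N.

0: 0x40 (blk 16, set 0) → MISS  vc=[]
1: 0x43 (blk 16, set 0) → L1-HIT  vc=[]
2: 0x42 (blk 16, set 0) → L1-HIT  vc=[]
3: 0x51 (blk 20, set 0) → MISS  vc=[16]
4: 0x32 (blk 12, set 0) → MISS  vc=[16, 20]
5: 0x40 (blk 16, set 0) → VC-HIT  vc=[12, 20]
6: 0x23 (blk 8, set 0) → MISS  vc=[12, 20, 16]
7: 0x52 (blk 20, set 0) → VC-HIT  vc=[12, 8, 16]
8: 0x21 (blk 8, set 0) → VC-HIT  vc=[12, 20, 16]
9: 0x42 (blk 16, set 0) → VC-HIT  vc=[12, 20, 8]
10: 0x30 (blk 12, set 0) → VC-HIT  vc=[16, 20, 8]
11: 0x40 (blk 16, set 0) → VC-HIT  vc=[12, 20, 8]

MISSES = 4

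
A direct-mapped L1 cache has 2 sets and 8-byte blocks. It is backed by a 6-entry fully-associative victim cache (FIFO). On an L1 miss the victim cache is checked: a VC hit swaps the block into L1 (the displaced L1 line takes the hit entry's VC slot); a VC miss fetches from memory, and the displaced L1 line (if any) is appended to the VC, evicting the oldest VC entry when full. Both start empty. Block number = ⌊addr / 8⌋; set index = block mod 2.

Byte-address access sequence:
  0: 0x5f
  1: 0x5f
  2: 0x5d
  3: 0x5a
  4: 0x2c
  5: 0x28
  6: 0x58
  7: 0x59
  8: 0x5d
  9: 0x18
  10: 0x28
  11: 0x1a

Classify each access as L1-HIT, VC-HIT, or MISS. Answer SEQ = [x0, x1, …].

SEQ = [MISS, L1-HIT, L1-HIT, L1-HIT, MISS, L1-HIT, VC-HIT, L1-HIT, L1-HIT, MISS, VC-HIT, VC-HIT]

0: 0x5f (blk 11, set 1) → MISS  vc=[]
1: 0x5f (blk 11, set 1) → L1-HIT  vc=[]
2: 0x5d (blk 11, set 1) → L1-HIT  vc=[]
3: 0x5a (blk 11, set 1) → L1-HIT  vc=[]
4: 0x2c (blk 5, set 1) → MISS  vc=[11]
5: 0x28 (blk 5, set 1) → L1-HIT  vc=[11]
6: 0x58 (blk 11, set 1) → VC-HIT  vc=[5]
7: 0x59 (blk 11, set 1) → L1-HIT  vc=[5]
8: 0x5d (blk 11, set 1) → L1-HIT  vc=[5]
9: 0x18 (blk 3, set 1) → MISS  vc=[5, 11]
10: 0x28 (blk 5, set 1) → VC-HIT  vc=[3, 11]
11: 0x1a (blk 3, set 1) → VC-HIT  vc=[5, 11]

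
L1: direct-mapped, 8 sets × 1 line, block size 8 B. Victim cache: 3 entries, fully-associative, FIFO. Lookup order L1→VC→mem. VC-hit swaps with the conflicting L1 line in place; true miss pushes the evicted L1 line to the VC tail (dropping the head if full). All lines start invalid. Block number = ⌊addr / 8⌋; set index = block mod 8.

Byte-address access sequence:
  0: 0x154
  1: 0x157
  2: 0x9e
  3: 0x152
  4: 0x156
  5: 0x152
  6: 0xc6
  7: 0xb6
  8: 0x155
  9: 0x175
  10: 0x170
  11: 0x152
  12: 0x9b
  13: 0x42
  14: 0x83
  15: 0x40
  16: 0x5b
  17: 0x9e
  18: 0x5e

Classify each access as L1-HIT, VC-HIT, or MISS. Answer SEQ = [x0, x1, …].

0: 0x154 (blk 42, set 2) → MISS  vc=[]
1: 0x157 (blk 42, set 2) → L1-HIT  vc=[]
2: 0x9e (blk 19, set 3) → MISS  vc=[]
3: 0x152 (blk 42, set 2) → L1-HIT  vc=[]
4: 0x156 (blk 42, set 2) → L1-HIT  vc=[]
5: 0x152 (blk 42, set 2) → L1-HIT  vc=[]
6: 0xc6 (blk 24, set 0) → MISS  vc=[]
7: 0xb6 (blk 22, set 6) → MISS  vc=[]
8: 0x155 (blk 42, set 2) → L1-HIT  vc=[]
9: 0x175 (blk 46, set 6) → MISS  vc=[22]
10: 0x170 (blk 46, set 6) → L1-HIT  vc=[22]
11: 0x152 (blk 42, set 2) → L1-HIT  vc=[22]
12: 0x9b (blk 19, set 3) → L1-HIT  vc=[22]
13: 0x42 (blk 8, set 0) → MISS  vc=[22, 24]
14: 0x83 (blk 16, set 0) → MISS  vc=[22, 24, 8]
15: 0x40 (blk 8, set 0) → VC-HIT  vc=[22, 24, 16]
16: 0x5b (blk 11, set 3) → MISS  vc=[24, 16, 19]
17: 0x9e (blk 19, set 3) → VC-HIT  vc=[24, 16, 11]
18: 0x5e (blk 11, set 3) → VC-HIT  vc=[24, 16, 19]

SEQ = [MISS, L1-HIT, MISS, L1-HIT, L1-HIT, L1-HIT, MISS, MISS, L1-HIT, MISS, L1-HIT, L1-HIT, L1-HIT, MISS, MISS, VC-HIT, MISS, VC-HIT, VC-HIT]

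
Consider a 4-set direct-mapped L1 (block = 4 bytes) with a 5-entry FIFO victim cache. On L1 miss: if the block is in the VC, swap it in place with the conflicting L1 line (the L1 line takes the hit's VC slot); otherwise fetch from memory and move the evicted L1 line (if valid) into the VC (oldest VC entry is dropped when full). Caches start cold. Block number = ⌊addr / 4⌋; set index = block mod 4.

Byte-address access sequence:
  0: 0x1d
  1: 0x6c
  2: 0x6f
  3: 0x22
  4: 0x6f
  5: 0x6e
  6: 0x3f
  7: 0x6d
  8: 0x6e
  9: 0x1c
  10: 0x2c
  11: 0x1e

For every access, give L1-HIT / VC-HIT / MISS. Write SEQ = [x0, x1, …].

#0 0x1d→b7/s3 MISS; vc=[]
#1 0x6c→b27/s3 MISS; vc=[7]
#2 0x6f→b27/s3 L1-HIT; vc=[7]
#3 0x22→b8/s0 MISS; vc=[7]
#4 0x6f→b27/s3 L1-HIT; vc=[7]
#5 0x6e→b27/s3 L1-HIT; vc=[7]
#6 0x3f→b15/s3 MISS; vc=[7,27]
#7 0x6d→b27/s3 VC-HIT; vc=[7,15]
#8 0x6e→b27/s3 L1-HIT; vc=[7,15]
#9 0x1c→b7/s3 VC-HIT; vc=[27,15]
#10 0x2c→b11/s3 MISS; vc=[27,15,7]
#11 0x1e→b7/s3 VC-HIT; vc=[27,15,11]

SEQ = [MISS, MISS, L1-HIT, MISS, L1-HIT, L1-HIT, MISS, VC-HIT, L1-HIT, VC-HIT, MISS, VC-HIT]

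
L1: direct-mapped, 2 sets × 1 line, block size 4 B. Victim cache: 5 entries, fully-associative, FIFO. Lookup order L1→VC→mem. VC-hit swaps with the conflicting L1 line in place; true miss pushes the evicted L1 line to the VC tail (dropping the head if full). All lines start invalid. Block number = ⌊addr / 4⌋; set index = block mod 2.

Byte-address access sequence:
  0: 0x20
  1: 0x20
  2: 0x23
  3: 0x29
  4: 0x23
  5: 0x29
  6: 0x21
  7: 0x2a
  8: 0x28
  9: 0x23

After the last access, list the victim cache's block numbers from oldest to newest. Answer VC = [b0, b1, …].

0: 0x20 (blk 8, set 0) → MISS  vc=[]
1: 0x20 (blk 8, set 0) → L1-HIT  vc=[]
2: 0x23 (blk 8, set 0) → L1-HIT  vc=[]
3: 0x29 (blk 10, set 0) → MISS  vc=[8]
4: 0x23 (blk 8, set 0) → VC-HIT  vc=[10]
5: 0x29 (blk 10, set 0) → VC-HIT  vc=[8]
6: 0x21 (blk 8, set 0) → VC-HIT  vc=[10]
7: 0x2a (blk 10, set 0) → VC-HIT  vc=[8]
8: 0x28 (blk 10, set 0) → L1-HIT  vc=[8]
9: 0x23 (blk 8, set 0) → VC-HIT  vc=[10]

VC = [10]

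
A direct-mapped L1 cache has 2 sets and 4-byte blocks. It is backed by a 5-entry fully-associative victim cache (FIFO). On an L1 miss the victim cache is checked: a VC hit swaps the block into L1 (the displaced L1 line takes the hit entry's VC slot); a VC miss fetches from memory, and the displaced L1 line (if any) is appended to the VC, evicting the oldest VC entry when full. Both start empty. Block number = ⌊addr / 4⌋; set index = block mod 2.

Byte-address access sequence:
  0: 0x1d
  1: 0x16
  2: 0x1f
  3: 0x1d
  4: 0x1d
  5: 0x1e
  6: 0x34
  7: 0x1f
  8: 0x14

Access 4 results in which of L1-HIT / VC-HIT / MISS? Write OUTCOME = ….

OUTCOME = L1-HIT

0: 0x1d (blk 7, set 1) → MISS  vc=[]
1: 0x16 (blk 5, set 1) → MISS  vc=[7]
2: 0x1f (blk 7, set 1) → VC-HIT  vc=[5]
3: 0x1d (blk 7, set 1) → L1-HIT  vc=[5]
4: 0x1d (blk 7, set 1) → L1-HIT  vc=[5]
5: 0x1e (blk 7, set 1) → L1-HIT  vc=[5]
6: 0x34 (blk 13, set 1) → MISS  vc=[5, 7]
7: 0x1f (blk 7, set 1) → VC-HIT  vc=[5, 13]
8: 0x14 (blk 5, set 1) → VC-HIT  vc=[7, 13]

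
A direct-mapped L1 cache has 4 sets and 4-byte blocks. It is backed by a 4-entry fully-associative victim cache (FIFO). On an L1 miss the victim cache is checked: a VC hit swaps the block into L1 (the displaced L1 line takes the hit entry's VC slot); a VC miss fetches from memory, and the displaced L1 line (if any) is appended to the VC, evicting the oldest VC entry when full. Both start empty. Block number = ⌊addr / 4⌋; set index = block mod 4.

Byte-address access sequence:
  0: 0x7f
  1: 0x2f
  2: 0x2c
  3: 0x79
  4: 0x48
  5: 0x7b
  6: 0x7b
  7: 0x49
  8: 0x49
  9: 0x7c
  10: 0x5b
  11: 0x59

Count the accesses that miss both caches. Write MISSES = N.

#0 0x7f→b31/s3 MISS; vc=[]
#1 0x2f→b11/s3 MISS; vc=[31]
#2 0x2c→b11/s3 L1-HIT; vc=[31]
#3 0x79→b30/s2 MISS; vc=[31]
#4 0x48→b18/s2 MISS; vc=[31,30]
#5 0x7b→b30/s2 VC-HIT; vc=[31,18]
#6 0x7b→b30/s2 L1-HIT; vc=[31,18]
#7 0x49→b18/s2 VC-HIT; vc=[31,30]
#8 0x49→b18/s2 L1-HIT; vc=[31,30]
#9 0x7c→b31/s3 VC-HIT; vc=[11,30]
#10 0x5b→b22/s2 MISS; vc=[11,30,18]
#11 0x59→b22/s2 L1-HIT; vc=[11,30,18]

MISSES = 5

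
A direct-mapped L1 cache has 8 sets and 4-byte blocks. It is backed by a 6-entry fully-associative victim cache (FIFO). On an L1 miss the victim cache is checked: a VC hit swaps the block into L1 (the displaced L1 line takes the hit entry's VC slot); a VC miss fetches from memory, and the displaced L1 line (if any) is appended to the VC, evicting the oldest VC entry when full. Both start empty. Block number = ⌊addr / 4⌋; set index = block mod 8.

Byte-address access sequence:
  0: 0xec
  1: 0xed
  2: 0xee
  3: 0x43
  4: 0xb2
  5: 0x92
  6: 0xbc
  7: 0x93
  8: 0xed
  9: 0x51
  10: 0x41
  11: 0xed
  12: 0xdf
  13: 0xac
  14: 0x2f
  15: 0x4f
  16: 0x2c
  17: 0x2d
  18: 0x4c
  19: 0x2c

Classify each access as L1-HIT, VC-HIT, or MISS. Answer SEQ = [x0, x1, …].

SEQ = [MISS, L1-HIT, L1-HIT, MISS, MISS, MISS, MISS, L1-HIT, L1-HIT, MISS, L1-HIT, L1-HIT, MISS, MISS, MISS, MISS, VC-HIT, L1-HIT, VC-HIT, VC-HIT]

  [0] addr=0xec blk=59 s=3: MISS | VC []
  [1] addr=0xed blk=59 s=3: L1-HIT | VC []
  [2] addr=0xee blk=59 s=3: L1-HIT | VC []
  [3] addr=0x43 blk=16 s=0: MISS | VC []
  [4] addr=0xb2 blk=44 s=4: MISS | VC []
  [5] addr=0x92 blk=36 s=4: MISS | VC [44]
  [6] addr=0xbc blk=47 s=7: MISS | VC [44]
  [7] addr=0x93 blk=36 s=4: L1-HIT | VC [44]
  [8] addr=0xed blk=59 s=3: L1-HIT | VC [44]
  [9] addr=0x51 blk=20 s=4: MISS | VC [44, 36]
  [10] addr=0x41 blk=16 s=0: L1-HIT | VC [44, 36]
  [11] addr=0xed blk=59 s=3: L1-HIT | VC [44, 36]
  [12] addr=0xdf blk=55 s=7: MISS | VC [44, 36, 47]
  [13] addr=0xac blk=43 s=3: MISS | VC [44, 36, 47, 59]
  [14] addr=0x2f blk=11 s=3: MISS | VC [44, 36, 47, 59, 43]
  [15] addr=0x4f blk=19 s=3: MISS | VC [44, 36, 47, 59, 43, 11]
  [16] addr=0x2c blk=11 s=3: VC-HIT | VC [44, 36, 47, 59, 43, 19]
  [17] addr=0x2d blk=11 s=3: L1-HIT | VC [44, 36, 47, 59, 43, 19]
  [18] addr=0x4c blk=19 s=3: VC-HIT | VC [44, 36, 47, 59, 43, 11]
  [19] addr=0x2c blk=11 s=3: VC-HIT | VC [44, 36, 47, 59, 43, 19]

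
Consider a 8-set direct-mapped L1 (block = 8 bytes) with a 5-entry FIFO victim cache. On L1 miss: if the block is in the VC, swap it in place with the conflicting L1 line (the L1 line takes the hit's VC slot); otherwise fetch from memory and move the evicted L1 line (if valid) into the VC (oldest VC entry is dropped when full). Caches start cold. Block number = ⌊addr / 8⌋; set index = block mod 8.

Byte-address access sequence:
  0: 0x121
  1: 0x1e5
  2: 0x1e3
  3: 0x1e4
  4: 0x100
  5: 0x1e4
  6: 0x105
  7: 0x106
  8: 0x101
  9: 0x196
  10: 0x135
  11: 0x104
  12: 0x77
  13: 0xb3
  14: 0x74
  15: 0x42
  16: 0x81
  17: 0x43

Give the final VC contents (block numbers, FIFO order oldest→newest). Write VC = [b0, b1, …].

0: 0x121 (blk 36, set 4) → MISS  vc=[]
1: 0x1e5 (blk 60, set 4) → MISS  vc=[36]
2: 0x1e3 (blk 60, set 4) → L1-HIT  vc=[36]
3: 0x1e4 (blk 60, set 4) → L1-HIT  vc=[36]
4: 0x100 (blk 32, set 0) → MISS  vc=[36]
5: 0x1e4 (blk 60, set 4) → L1-HIT  vc=[36]
6: 0x105 (blk 32, set 0) → L1-HIT  vc=[36]
7: 0x106 (blk 32, set 0) → L1-HIT  vc=[36]
8: 0x101 (blk 32, set 0) → L1-HIT  vc=[36]
9: 0x196 (blk 50, set 2) → MISS  vc=[36]
10: 0x135 (blk 38, set 6) → MISS  vc=[36]
11: 0x104 (blk 32, set 0) → L1-HIT  vc=[36]
12: 0x77 (blk 14, set 6) → MISS  vc=[36, 38]
13: 0xb3 (blk 22, set 6) → MISS  vc=[36, 38, 14]
14: 0x74 (blk 14, set 6) → VC-HIT  vc=[36, 38, 22]
15: 0x42 (blk 8, set 0) → MISS  vc=[36, 38, 22, 32]
16: 0x81 (blk 16, set 0) → MISS  vc=[36, 38, 22, 32, 8]
17: 0x43 (blk 8, set 0) → VC-HIT  vc=[36, 38, 22, 32, 16]

VC = [36, 38, 22, 32, 16]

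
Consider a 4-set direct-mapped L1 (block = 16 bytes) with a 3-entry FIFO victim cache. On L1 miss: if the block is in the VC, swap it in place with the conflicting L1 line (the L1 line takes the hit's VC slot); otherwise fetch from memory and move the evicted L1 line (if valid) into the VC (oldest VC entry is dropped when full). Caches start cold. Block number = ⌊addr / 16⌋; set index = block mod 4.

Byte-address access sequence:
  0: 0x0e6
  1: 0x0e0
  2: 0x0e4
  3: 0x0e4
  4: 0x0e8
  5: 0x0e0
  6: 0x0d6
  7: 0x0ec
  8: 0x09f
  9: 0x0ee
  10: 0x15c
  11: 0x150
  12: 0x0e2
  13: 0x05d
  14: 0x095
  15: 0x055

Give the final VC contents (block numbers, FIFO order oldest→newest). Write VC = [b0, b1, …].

0: 0xe6 (blk 14, set 2) → MISS  vc=[]
1: 0xe0 (blk 14, set 2) → L1-HIT  vc=[]
2: 0xe4 (blk 14, set 2) → L1-HIT  vc=[]
3: 0xe4 (blk 14, set 2) → L1-HIT  vc=[]
4: 0xe8 (blk 14, set 2) → L1-HIT  vc=[]
5: 0xe0 (blk 14, set 2) → L1-HIT  vc=[]
6: 0xd6 (blk 13, set 1) → MISS  vc=[]
7: 0xec (blk 14, set 2) → L1-HIT  vc=[]
8: 0x9f (blk 9, set 1) → MISS  vc=[13]
9: 0xee (blk 14, set 2) → L1-HIT  vc=[13]
10: 0x15c (blk 21, set 1) → MISS  vc=[13, 9]
11: 0x150 (blk 21, set 1) → L1-HIT  vc=[13, 9]
12: 0xe2 (blk 14, set 2) → L1-HIT  vc=[13, 9]
13: 0x5d (blk 5, set 1) → MISS  vc=[13, 9, 21]
14: 0x95 (blk 9, set 1) → VC-HIT  vc=[13, 5, 21]
15: 0x55 (blk 5, set 1) → VC-HIT  vc=[13, 9, 21]

VC = [13, 9, 21]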